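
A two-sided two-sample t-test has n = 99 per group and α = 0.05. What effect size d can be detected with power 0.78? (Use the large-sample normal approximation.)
d ≈ 0.39

Minimum detectable effect (two-sample t-test, normal approximation):
d = (z_{α/2} + z_β) / √(n/2)
d = (1.960 + 0.772) / √(99/2)
d = 2.732 / 7.036
d ≈ 0.39

By Cohen's convention (0.2 small / 0.5 medium / 0.8 large): small effect.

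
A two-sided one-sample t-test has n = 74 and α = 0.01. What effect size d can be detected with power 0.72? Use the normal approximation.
d ≈ 0.37

Minimum detectable effect (one-sample t-test, normal approximation):
d = (z_{α/2} + z_β) / √n
d = (2.576 + 0.583) / √74
d = 3.159 / 8.602
d ≈ 0.37

By Cohen's convention (0.2 small / 0.5 medium / 0.8 large): small effect.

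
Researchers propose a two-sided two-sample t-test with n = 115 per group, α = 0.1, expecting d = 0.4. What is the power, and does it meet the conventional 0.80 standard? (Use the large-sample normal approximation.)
Power ≈ 0.92; the study is adequately powered (power ≥ 0.80)

Power calculation (two-sample t-test, normal approximation):
z_β = d · √(n/2) - z_{α/2}
z_β = 0.4 · √(115/2) - 1.645
z_β = 0.4 · 7.583 - 1.645
z_β = 1.388

Power = Φ(z_β) = Φ(1.388) ≈ 0.917

Effect size d = 0.4 is small by Cohen's convention (0.2/0.5/0.8).

Threshold: power ≥ 0.80 is conventionally adequate.
Power ≈ 0.92 → the study is adequately powered (power ≥ 0.80).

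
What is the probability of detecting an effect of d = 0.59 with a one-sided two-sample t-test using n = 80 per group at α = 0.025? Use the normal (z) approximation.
Power ≈ 0.96

Power calculation (two-sample t-test, normal approximation):
z_β = d · √(n/2) - z_α
z_β = 0.59 · √(80/2) - 1.960
z_β = 0.59 · 6.325 - 1.960
z_β = 1.772

Power = Φ(z_β) = Φ(1.772) ≈ 0.962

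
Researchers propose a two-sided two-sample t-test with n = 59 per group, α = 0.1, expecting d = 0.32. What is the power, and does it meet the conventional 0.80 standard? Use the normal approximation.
Power ≈ 0.54; the study is underpowered (power < 0.80)

Power calculation (two-sample t-test, normal approximation):
z_β = d · √(n/2) - z_{α/2}
z_β = 0.32 · √(59/2) - 1.645
z_β = 0.32 · 5.431 - 1.645
z_β = 0.093

Power = Φ(z_β) = Φ(0.093) ≈ 0.537

Effect size d = 0.32 is small by Cohen's convention (0.2/0.5/0.8).

Threshold: power ≥ 0.80 is conventionally adequate.
Power ≈ 0.54 → the study is underpowered (power < 0.80).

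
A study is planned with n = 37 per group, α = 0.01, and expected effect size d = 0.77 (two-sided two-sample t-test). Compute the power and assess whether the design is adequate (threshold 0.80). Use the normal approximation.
Power ≈ 0.77; the study is underpowered (power < 0.80)

Power calculation (two-sample t-test, normal approximation):
z_β = d · √(n/2) - z_{α/2}
z_β = 0.77 · √(37/2) - 2.576
z_β = 0.77 · 4.301 - 2.576
z_β = 0.736

Power = Φ(z_β) = Φ(0.736) ≈ 0.769

Effect size d = 0.77 is medium by Cohen's convention (0.2/0.5/0.8).

Threshold: power ≥ 0.80 is conventionally adequate.
Power ≈ 0.77 → the study is underpowered (power < 0.80).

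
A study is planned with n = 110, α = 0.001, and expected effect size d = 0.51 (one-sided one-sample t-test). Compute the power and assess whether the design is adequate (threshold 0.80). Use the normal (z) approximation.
Power ≈ 0.99; the study is adequately powered (power ≥ 0.80)

Power calculation (one-sample t-test, normal approximation):
z_β = d · √n - z_α
z_β = 0.51 · √110 - 3.090
z_β = 0.51 · 10.488 - 3.090
z_β = 2.259

Power = Φ(z_β) = Φ(2.259) ≈ 0.988

Effect size d = 0.51 is medium by Cohen's convention (0.2/0.5/0.8).

Threshold: power ≥ 0.80 is conventionally adequate.
Power ≈ 0.99 → the study is adequately powered (power ≥ 0.80).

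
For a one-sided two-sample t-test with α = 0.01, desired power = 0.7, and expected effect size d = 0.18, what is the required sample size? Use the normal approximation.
n = 502 per group

Sample size formula (two-sample t-test, normal approximation):
n = 2 · ((z_α + z_β) / d)²

z_α = 2.326 (for α = 0.01, one-sided)
z_β = 0.524 (for power = 0.7)
d = 0.18

n = 2 · ((2.326 + 0.524) / 0.18)²
n = 2 · (15.833)²
n ≈ 501.37
Round up to the next whole number: n = 502 per group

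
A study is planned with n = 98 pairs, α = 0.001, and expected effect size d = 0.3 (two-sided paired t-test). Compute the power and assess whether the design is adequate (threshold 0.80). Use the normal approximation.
Power ≈ 0.37; the study is underpowered (power < 0.80)

Power calculation (paired t-test, normal approximation):
z_β = d · √n - z_{α/2}
z_β = 0.3 · √98 - 3.291
z_β = 0.3 · 9.899 - 3.291
z_β = -0.321

Power = Φ(z_β) = Φ(-0.321) ≈ 0.374

Effect size d = 0.3 is small by Cohen's convention (0.2/0.5/0.8).

Threshold: power ≥ 0.80 is conventionally adequate.
Power ≈ 0.37 → the study is underpowered (power < 0.80).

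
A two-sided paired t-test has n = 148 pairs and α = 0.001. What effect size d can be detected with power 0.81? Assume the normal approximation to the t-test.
d ≈ 0.34

Minimum detectable effect (paired t-test, normal approximation):
d = (z_{α/2} + z_β) / √n
d = (3.291 + 0.878) / √148
d = 4.168 / 12.166
d ≈ 0.34

By Cohen's convention (0.2 small / 0.5 medium / 0.8 large): small effect.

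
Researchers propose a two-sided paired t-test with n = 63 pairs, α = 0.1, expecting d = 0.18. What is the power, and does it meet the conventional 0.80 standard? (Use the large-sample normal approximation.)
Power ≈ 0.41; the study is underpowered (power < 0.80)

Power calculation (paired t-test, normal approximation):
z_β = d · √n - z_{α/2}
z_β = 0.18 · √63 - 1.645
z_β = 0.18 · 7.937 - 1.645
z_β = -0.216

Power = Φ(z_β) = Φ(-0.216) ≈ 0.414

Effect size d = 0.18 is very small by Cohen's convention (0.2/0.5/0.8).

Threshold: power ≥ 0.80 is conventionally adequate.
Power ≈ 0.41 → the study is underpowered (power < 0.80).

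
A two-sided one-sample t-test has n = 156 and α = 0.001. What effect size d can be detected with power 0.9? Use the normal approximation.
d ≈ 0.37

Minimum detectable effect (one-sample t-test, normal approximation):
d = (z_{α/2} + z_β) / √n
d = (3.291 + 1.282) / √156
d = 4.572 / 12.490
d ≈ 0.37

By Cohen's convention (0.2 small / 0.5 medium / 0.8 large): small effect.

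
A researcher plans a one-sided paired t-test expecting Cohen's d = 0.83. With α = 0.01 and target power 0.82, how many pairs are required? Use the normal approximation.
n = 16 pairs

Sample size formula (paired t-test, normal approximation):
n = ((z_α + z_β) / d)²

z_α = 2.326 (for α = 0.01, one-sided)
z_β = 0.915 (for power = 0.82)
d = 0.83

n = ((2.326 + 0.915) / 0.83)²
n = (3.905)²
n ≈ 15.25
Round up to the next whole number: n = 16 pairs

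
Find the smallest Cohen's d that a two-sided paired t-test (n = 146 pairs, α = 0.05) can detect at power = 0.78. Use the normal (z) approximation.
d ≈ 0.23

Minimum detectable effect (paired t-test, normal approximation):
d = (z_{α/2} + z_β) / √n
d = (1.960 + 0.772) / √146
d = 2.732 / 12.083
d ≈ 0.23

By Cohen's convention (0.2 small / 0.5 medium / 0.8 large): small effect.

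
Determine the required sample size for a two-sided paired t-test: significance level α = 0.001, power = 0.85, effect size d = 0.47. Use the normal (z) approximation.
n = 85 pairs

Sample size formula (paired t-test, normal approximation):
n = ((z_{α/2} + z_β) / d)²

z_{α/2} = 3.291 (for α = 0.001, two-sided)
z_β = 1.036 (for power = 0.85)
d = 0.47

n = ((3.291 + 1.036) / 0.47)²
n = (9.206)²
n ≈ 84.75
Round up to the next whole number: n = 85 pairs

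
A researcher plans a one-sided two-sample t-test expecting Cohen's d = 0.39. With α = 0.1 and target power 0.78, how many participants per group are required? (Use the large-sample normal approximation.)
n = 56 per group

Sample size formula (two-sample t-test, normal approximation):
n = 2 · ((z_α + z_β) / d)²

z_α = 1.282 (for α = 0.1, one-sided)
z_β = 0.772 (for power = 0.78)
d = 0.39

n = 2 · ((1.282 + 0.772) / 0.39)²
n = 2 · (5.267)²
n ≈ 55.48
Round up to the next whole number: n = 56 per group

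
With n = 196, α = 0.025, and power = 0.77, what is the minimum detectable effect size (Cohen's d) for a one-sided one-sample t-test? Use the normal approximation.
d ≈ 0.19

Minimum detectable effect (one-sample t-test, normal approximation):
d = (z_α + z_β) / √n
d = (1.960 + 0.739) / √196
d = 2.699 / 14.000
d ≈ 0.19

By Cohen's convention (0.2 small / 0.5 medium / 0.8 large): very small effect.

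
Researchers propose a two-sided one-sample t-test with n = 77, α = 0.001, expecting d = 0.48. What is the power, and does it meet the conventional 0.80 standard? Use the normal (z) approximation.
Power ≈ 0.82; the study is adequately powered (power ≥ 0.80)

Power calculation (one-sample t-test, normal approximation):
z_β = d · √n - z_{α/2}
z_β = 0.48 · √77 - 3.291
z_β = 0.48 · 8.775 - 3.291
z_β = 0.921

Power = Φ(z_β) = Φ(0.921) ≈ 0.822

Effect size d = 0.48 is small by Cohen's convention (0.2/0.5/0.8).

Threshold: power ≥ 0.80 is conventionally adequate.
Power ≈ 0.82 → the study is adequately powered (power ≥ 0.80).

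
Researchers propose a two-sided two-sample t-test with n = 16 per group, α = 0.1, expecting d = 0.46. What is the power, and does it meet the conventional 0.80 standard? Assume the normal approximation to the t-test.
Power ≈ 0.37; the study is underpowered (power < 0.80)

Power calculation (two-sample t-test, normal approximation):
z_β = d · √(n/2) - z_{α/2}
z_β = 0.46 · √(16/2) - 1.645
z_β = 0.46 · 2.828 - 1.645
z_β = -0.344

Power = Φ(z_β) = Φ(-0.344) ≈ 0.366

Effect size d = 0.46 is small by Cohen's convention (0.2/0.5/0.8).

Threshold: power ≥ 0.80 is conventionally adequate.
Power ≈ 0.37 → the study is underpowered (power < 0.80).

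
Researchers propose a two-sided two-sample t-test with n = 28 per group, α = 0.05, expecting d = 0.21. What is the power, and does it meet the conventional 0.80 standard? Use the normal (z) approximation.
Power ≈ 0.12; the study is underpowered (power < 0.80)

Power calculation (two-sample t-test, normal approximation):
z_β = d · √(n/2) - z_{α/2}
z_β = 0.21 · √(28/2) - 1.960
z_β = 0.21 · 3.742 - 1.960
z_β = -1.174

Power = Φ(z_β) = Φ(-1.174) ≈ 0.120

Effect size d = 0.21 is small by Cohen's convention (0.2/0.5/0.8).

Threshold: power ≥ 0.80 is conventionally adequate.
Power ≈ 0.12 → the study is underpowered (power < 0.80).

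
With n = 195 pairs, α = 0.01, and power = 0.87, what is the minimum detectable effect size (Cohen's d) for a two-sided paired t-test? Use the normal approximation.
d ≈ 0.27

Minimum detectable effect (paired t-test, normal approximation):
d = (z_{α/2} + z_β) / √n
d = (2.576 + 1.126) / √195
d = 3.702 / 13.964
d ≈ 0.27

By Cohen's convention (0.2 small / 0.5 medium / 0.8 large): small effect.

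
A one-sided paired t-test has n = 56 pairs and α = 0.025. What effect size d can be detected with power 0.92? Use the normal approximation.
d ≈ 0.45

Minimum detectable effect (paired t-test, normal approximation):
d = (z_α + z_β) / √n
d = (1.960 + 1.405) / √56
d = 3.365 / 7.483
d ≈ 0.45

By Cohen's convention (0.2 small / 0.5 medium / 0.8 large): small effect.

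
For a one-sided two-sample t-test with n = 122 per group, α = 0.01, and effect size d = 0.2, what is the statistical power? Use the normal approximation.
Power ≈ 0.22

Power calculation (two-sample t-test, normal approximation):
z_β = d · √(n/2) - z_α
z_β = 0.2 · √(122/2) - 2.326
z_β = 0.2 · 7.810 - 2.326
z_β = -0.764

Power = Φ(z_β) = Φ(-0.764) ≈ 0.222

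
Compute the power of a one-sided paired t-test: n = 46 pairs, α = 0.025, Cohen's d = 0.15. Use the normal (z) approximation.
Power ≈ 0.17

Power calculation (paired t-test, normal approximation):
z_β = d · √n - z_α
z_β = 0.15 · √46 - 1.960
z_β = 0.15 · 6.782 - 1.960
z_β = -0.943

Power = Φ(z_β) = Φ(-0.943) ≈ 0.173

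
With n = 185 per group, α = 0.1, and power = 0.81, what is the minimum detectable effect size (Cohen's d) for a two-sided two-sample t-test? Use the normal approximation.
d ≈ 0.26

Minimum detectable effect (two-sample t-test, normal approximation):
d = (z_{α/2} + z_β) / √(n/2)
d = (1.645 + 0.878) / √(185/2)
d = 2.523 / 9.618
d ≈ 0.26

By Cohen's convention (0.2 small / 0.5 medium / 0.8 large): small effect.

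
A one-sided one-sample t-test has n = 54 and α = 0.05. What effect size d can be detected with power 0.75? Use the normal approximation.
d ≈ 0.32

Minimum detectable effect (one-sample t-test, normal approximation):
d = (z_α + z_β) / √n
d = (1.645 + 0.674) / √54
d = 2.319 / 7.348
d ≈ 0.32

By Cohen's convention (0.2 small / 0.5 medium / 0.8 large): small effect.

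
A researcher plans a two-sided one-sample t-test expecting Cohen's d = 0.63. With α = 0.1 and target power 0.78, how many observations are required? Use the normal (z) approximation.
n = 15

Sample size formula (one-sample t-test, normal approximation):
n = ((z_{α/2} + z_β) / d)²

z_{α/2} = 1.645 (for α = 0.1, two-sided)
z_β = 0.772 (for power = 0.78)
d = 0.63

n = ((1.645 + 0.772) / 0.63)²
n = (3.837)²
n ≈ 14.72
Round up to the next whole number: n = 15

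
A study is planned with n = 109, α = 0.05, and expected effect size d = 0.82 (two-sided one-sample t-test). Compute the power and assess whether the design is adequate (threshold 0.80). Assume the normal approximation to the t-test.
Power ≈ 1.00; the study is adequately powered (power ≥ 0.80)

Power calculation (one-sample t-test, normal approximation):
z_β = d · √n - z_{α/2}
z_β = 0.82 · √109 - 1.960
z_β = 0.82 · 10.440 - 1.960
z_β = 6.601

Power = Φ(z_β) = Φ(6.601) ≈ 1.000

Effect size d = 0.82 is large by Cohen's convention (0.2/0.5/0.8).

Threshold: power ≥ 0.80 is conventionally adequate.
Power ≈ 1.00 → the study is adequately powered (power ≥ 0.80).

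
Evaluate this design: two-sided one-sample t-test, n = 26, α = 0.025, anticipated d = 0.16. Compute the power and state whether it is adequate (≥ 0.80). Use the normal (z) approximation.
Power ≈ 0.08; the study is underpowered (power < 0.80)

Power calculation (one-sample t-test, normal approximation):
z_β = d · √n - z_{α/2}
z_β = 0.16 · √26 - 2.241
z_β = 0.16 · 5.099 - 2.241
z_β = -1.426

Power = Φ(z_β) = Φ(-1.426) ≈ 0.077

Effect size d = 0.16 is very small by Cohen's convention (0.2/0.5/0.8).

Threshold: power ≥ 0.80 is conventionally adequate.
Power ≈ 0.08 → the study is underpowered (power < 0.80).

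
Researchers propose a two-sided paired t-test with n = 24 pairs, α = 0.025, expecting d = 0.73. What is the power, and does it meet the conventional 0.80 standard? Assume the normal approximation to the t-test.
Power ≈ 0.91; the study is adequately powered (power ≥ 0.80)

Power calculation (paired t-test, normal approximation):
z_β = d · √n - z_{α/2}
z_β = 0.73 · √24 - 2.241
z_β = 0.73 · 4.899 - 2.241
z_β = 1.335

Power = Φ(z_β) = Φ(1.335) ≈ 0.909

Effect size d = 0.73 is medium by Cohen's convention (0.2/0.5/0.8).

Threshold: power ≥ 0.80 is conventionally adequate.
Power ≈ 0.91 → the study is adequately powered (power ≥ 0.80).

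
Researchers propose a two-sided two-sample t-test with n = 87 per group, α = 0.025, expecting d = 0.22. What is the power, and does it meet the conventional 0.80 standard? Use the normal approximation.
Power ≈ 0.21; the study is underpowered (power < 0.80)

Power calculation (two-sample t-test, normal approximation):
z_β = d · √(n/2) - z_{α/2}
z_β = 0.22 · √(87/2) - 2.241
z_β = 0.22 · 6.595 - 2.241
z_β = -0.790

Power = Φ(z_β) = Φ(-0.790) ≈ 0.215

Effect size d = 0.22 is small by Cohen's convention (0.2/0.5/0.8).

Threshold: power ≥ 0.80 is conventionally adequate.
Power ≈ 0.21 → the study is underpowered (power < 0.80).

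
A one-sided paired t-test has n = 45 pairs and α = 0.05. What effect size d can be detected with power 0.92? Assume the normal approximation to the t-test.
d ≈ 0.45

Minimum detectable effect (paired t-test, normal approximation):
d = (z_α + z_β) / √n
d = (1.645 + 1.405) / √45
d = 3.050 / 6.708
d ≈ 0.45

By Cohen's convention (0.2 small / 0.5 medium / 0.8 large): small effect.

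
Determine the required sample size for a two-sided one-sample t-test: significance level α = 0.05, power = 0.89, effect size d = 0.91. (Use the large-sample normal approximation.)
n = 13

Sample size formula (one-sample t-test, normal approximation):
n = ((z_{α/2} + z_β) / d)²

z_{α/2} = 1.960 (for α = 0.05, two-sided)
z_β = 1.227 (for power = 0.89)
d = 0.91

n = ((1.960 + 1.227) / 0.91)²
n = (3.502)²
n ≈ 12.26
Round up to the next whole number: n = 13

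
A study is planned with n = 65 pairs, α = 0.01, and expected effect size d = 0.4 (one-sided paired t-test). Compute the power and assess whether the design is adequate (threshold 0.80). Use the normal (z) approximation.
Power ≈ 0.82; the study is adequately powered (power ≥ 0.80)

Power calculation (paired t-test, normal approximation):
z_β = d · √n - z_α
z_β = 0.4 · √65 - 2.326
z_β = 0.4 · 8.062 - 2.326
z_β = 0.899

Power = Φ(z_β) = Φ(0.899) ≈ 0.816

Effect size d = 0.4 is small by Cohen's convention (0.2/0.5/0.8).

Threshold: power ≥ 0.80 is conventionally adequate.
Power ≈ 0.82 → the study is adequately powered (power ≥ 0.80).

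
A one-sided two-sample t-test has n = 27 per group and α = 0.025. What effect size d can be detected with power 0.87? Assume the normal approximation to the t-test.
d ≈ 0.84

Minimum detectable effect (two-sample t-test, normal approximation):
d = (z_α + z_β) / √(n/2)
d = (1.960 + 1.126) / √(27/2)
d = 3.086 / 3.674
d ≈ 0.84

By Cohen's convention (0.2 small / 0.5 medium / 0.8 large): large effect.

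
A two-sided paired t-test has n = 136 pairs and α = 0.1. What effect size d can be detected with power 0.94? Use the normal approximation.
d ≈ 0.27

Minimum detectable effect (paired t-test, normal approximation):
d = (z_{α/2} + z_β) / √n
d = (1.645 + 1.555) / √136
d = 3.200 / 11.662
d ≈ 0.27

By Cohen's convention (0.2 small / 0.5 medium / 0.8 large): small effect.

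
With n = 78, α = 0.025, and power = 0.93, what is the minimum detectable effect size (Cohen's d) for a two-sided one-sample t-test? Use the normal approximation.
d ≈ 0.42

Minimum detectable effect (one-sample t-test, normal approximation):
d = (z_{α/2} + z_β) / √n
d = (2.241 + 1.476) / √78
d = 3.717 / 8.832
d ≈ 0.42

By Cohen's convention (0.2 small / 0.5 medium / 0.8 large): small effect.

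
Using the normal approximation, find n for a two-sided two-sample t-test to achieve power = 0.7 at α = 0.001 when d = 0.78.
n = 48 per group

Sample size formula (two-sample t-test, normal approximation):
n = 2 · ((z_{α/2} + z_β) / d)²

z_{α/2} = 3.291 (for α = 0.001, two-sided)
z_β = 0.524 (for power = 0.7)
d = 0.78

n = 2 · ((3.291 + 0.524) / 0.78)²
n = 2 · (4.891)²
n ≈ 47.84
Round up to the next whole number: n = 48 per group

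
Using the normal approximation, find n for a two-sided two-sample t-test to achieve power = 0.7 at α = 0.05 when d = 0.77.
n = 21 per group

Sample size formula (two-sample t-test, normal approximation):
n = 2 · ((z_{α/2} + z_β) / d)²

z_{α/2} = 1.960 (for α = 0.05, two-sided)
z_β = 0.524 (for power = 0.7)
d = 0.77

n = 2 · ((1.960 + 0.524) / 0.77)²
n = 2 · (3.226)²
n ≈ 20.81
Round up to the next whole number: n = 21 per group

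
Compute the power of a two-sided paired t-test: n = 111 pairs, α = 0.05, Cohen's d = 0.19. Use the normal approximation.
Power ≈ 0.52

Power calculation (paired t-test, normal approximation):
z_β = d · √n - z_{α/2}
z_β = 0.19 · √111 - 1.960
z_β = 0.19 · 10.536 - 1.960
z_β = 0.042

Power = Φ(z_β) = Φ(0.042) ≈ 0.517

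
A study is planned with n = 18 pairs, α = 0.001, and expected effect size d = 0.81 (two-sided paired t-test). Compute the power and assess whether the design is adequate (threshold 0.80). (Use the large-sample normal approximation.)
Power ≈ 0.56; the study is underpowered (power < 0.80)

Power calculation (paired t-test, normal approximation):
z_β = d · √n - z_{α/2}
z_β = 0.81 · √18 - 3.291
z_β = 0.81 · 4.243 - 3.291
z_β = 0.146

Power = Φ(z_β) = Φ(0.146) ≈ 0.558

Effect size d = 0.81 is large by Cohen's convention (0.2/0.5/0.8).

Threshold: power ≥ 0.80 is conventionally adequate.
Power ≈ 0.56 → the study is underpowered (power < 0.80).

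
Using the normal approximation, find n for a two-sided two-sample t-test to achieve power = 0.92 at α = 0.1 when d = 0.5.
n = 75 per group

Sample size formula (two-sample t-test, normal approximation):
n = 2 · ((z_{α/2} + z_β) / d)²

z_{α/2} = 1.645 (for α = 0.1, two-sided)
z_β = 1.405 (for power = 0.92)
d = 0.5

n = 2 · ((1.645 + 1.405) / 0.5)²
n = 2 · (6.100)²
n ≈ 74.42
Round up to the next whole number: n = 75 per group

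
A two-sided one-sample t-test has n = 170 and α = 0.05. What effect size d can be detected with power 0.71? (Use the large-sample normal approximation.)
d ≈ 0.19

Minimum detectable effect (one-sample t-test, normal approximation):
d = (z_{α/2} + z_β) / √n
d = (1.960 + 0.553) / √170
d = 2.513 / 13.038
d ≈ 0.19

By Cohen's convention (0.2 small / 0.5 medium / 0.8 large): very small effect.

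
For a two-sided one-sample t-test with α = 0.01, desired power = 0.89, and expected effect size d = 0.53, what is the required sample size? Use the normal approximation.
n = 52

Sample size formula (one-sample t-test, normal approximation):
n = ((z_{α/2} + z_β) / d)²

z_{α/2} = 2.576 (for α = 0.01, two-sided)
z_β = 1.227 (for power = 0.89)
d = 0.53

n = ((2.576 + 1.227) / 0.53)²
n = (7.175)²
n ≈ 51.48
Round up to the next whole number: n = 52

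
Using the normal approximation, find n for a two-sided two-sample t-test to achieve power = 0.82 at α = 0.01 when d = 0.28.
n = 311 per group

Sample size formula (two-sample t-test, normal approximation):
n = 2 · ((z_{α/2} + z_β) / d)²

z_{α/2} = 2.576 (for α = 0.01, two-sided)
z_β = 0.915 (for power = 0.82)
d = 0.28

n = 2 · ((2.576 + 0.915) / 0.28)²
n = 2 · (12.468)²
n ≈ 310.90
Round up to the next whole number: n = 311 per group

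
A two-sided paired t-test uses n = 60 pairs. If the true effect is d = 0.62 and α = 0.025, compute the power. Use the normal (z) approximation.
Power ≈ 0.99

Power calculation (paired t-test, normal approximation):
z_β = d · √n - z_{α/2}
z_β = 0.62 · √60 - 2.241
z_β = 0.62 · 7.746 - 2.241
z_β = 2.561

Power = Φ(z_β) = Φ(2.561) ≈ 0.995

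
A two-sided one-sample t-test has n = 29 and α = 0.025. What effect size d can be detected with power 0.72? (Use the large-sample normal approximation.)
d ≈ 0.52

Minimum detectable effect (one-sample t-test, normal approximation):
d = (z_{α/2} + z_β) / √n
d = (2.241 + 0.583) / √29
d = 2.824 / 5.385
d ≈ 0.52

By Cohen's convention (0.2 small / 0.5 medium / 0.8 large): medium effect.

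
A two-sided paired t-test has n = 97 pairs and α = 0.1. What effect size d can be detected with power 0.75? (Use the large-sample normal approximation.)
d ≈ 0.24

Minimum detectable effect (paired t-test, normal approximation):
d = (z_{α/2} + z_β) / √n
d = (1.645 + 0.674) / √97
d = 2.319 / 9.849
d ≈ 0.24

By Cohen's convention (0.2 small / 0.5 medium / 0.8 large): small effect.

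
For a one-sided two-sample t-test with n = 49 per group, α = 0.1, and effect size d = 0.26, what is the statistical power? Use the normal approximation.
Power ≈ 0.50

Power calculation (two-sample t-test, normal approximation):
z_β = d · √(n/2) - z_α
z_β = 0.26 · √(49/2) - 1.282
z_β = 0.26 · 4.950 - 1.282
z_β = 0.005

Power = Φ(z_β) = Φ(0.005) ≈ 0.502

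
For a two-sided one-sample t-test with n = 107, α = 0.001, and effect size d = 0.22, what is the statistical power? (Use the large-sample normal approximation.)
Power ≈ 0.16

Power calculation (one-sample t-test, normal approximation):
z_β = d · √n - z_{α/2}
z_β = 0.22 · √107 - 3.291
z_β = 0.22 · 10.344 - 3.291
z_β = -1.015

Power = Φ(z_β) = Φ(-1.015) ≈ 0.155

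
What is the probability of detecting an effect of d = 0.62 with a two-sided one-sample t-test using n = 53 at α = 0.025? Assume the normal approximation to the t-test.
Power ≈ 0.99

Power calculation (one-sample t-test, normal approximation):
z_β = d · √n - z_{α/2}
z_β = 0.62 · √53 - 2.241
z_β = 0.62 · 7.280 - 2.241
z_β = 2.272

Power = Φ(z_β) = Φ(2.272) ≈ 0.988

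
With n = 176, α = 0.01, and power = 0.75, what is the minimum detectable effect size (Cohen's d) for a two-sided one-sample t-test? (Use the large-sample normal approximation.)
d ≈ 0.25

Minimum detectable effect (one-sample t-test, normal approximation):
d = (z_{α/2} + z_β) / √n
d = (2.576 + 0.674) / √176
d = 3.250 / 13.266
d ≈ 0.25

By Cohen's convention (0.2 small / 0.5 medium / 0.8 large): small effect.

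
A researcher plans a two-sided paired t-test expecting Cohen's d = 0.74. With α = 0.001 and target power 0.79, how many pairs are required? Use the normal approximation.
n = 31 pairs

Sample size formula (paired t-test, normal approximation):
n = ((z_{α/2} + z_β) / d)²

z_{α/2} = 3.291 (for α = 0.001, two-sided)
z_β = 0.806 (for power = 0.79)
d = 0.74

n = ((3.291 + 0.806) / 0.74)²
n = (5.536)²
n ≈ 30.65
Round up to the next whole number: n = 31 pairs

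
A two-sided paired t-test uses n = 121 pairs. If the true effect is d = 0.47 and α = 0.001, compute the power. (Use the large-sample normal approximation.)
Power ≈ 0.97

Power calculation (paired t-test, normal approximation):
z_β = d · √n - z_{α/2}
z_β = 0.47 · √121 - 3.291
z_β = 0.47 · 11.000 - 3.291
z_β = 1.879

Power = Φ(z_β) = Φ(1.879) ≈ 0.970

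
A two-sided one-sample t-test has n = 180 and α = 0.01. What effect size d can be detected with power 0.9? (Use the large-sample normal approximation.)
d ≈ 0.29

Minimum detectable effect (one-sample t-test, normal approximation):
d = (z_{α/2} + z_β) / √n
d = (2.576 + 1.282) / √180
d = 3.857 / 13.416
d ≈ 0.29

By Cohen's convention (0.2 small / 0.5 medium / 0.8 large): small effect.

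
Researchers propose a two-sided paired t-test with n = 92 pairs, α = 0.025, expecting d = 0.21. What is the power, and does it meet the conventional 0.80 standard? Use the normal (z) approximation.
Power ≈ 0.41; the study is underpowered (power < 0.80)

Power calculation (paired t-test, normal approximation):
z_β = d · √n - z_{α/2}
z_β = 0.21 · √92 - 2.241
z_β = 0.21 · 9.592 - 2.241
z_β = -0.227

Power = Φ(z_β) = Φ(-0.227) ≈ 0.410

Effect size d = 0.21 is small by Cohen's convention (0.2/0.5/0.8).

Threshold: power ≥ 0.80 is conventionally adequate.
Power ≈ 0.41 → the study is underpowered (power < 0.80).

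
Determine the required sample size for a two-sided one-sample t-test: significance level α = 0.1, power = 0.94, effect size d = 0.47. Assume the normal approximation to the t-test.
n = 47

Sample size formula (one-sample t-test, normal approximation):
n = ((z_{α/2} + z_β) / d)²

z_{α/2} = 1.645 (for α = 0.1, two-sided)
z_β = 1.555 (for power = 0.94)
d = 0.47

n = ((1.645 + 1.555) / 0.47)²
n = (6.809)²
n ≈ 46.36
Round up to the next whole number: n = 47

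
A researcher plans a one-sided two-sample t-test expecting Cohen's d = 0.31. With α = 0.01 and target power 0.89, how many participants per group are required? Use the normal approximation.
n = 263 per group

Sample size formula (two-sample t-test, normal approximation):
n = 2 · ((z_α + z_β) / d)²

z_α = 2.326 (for α = 0.01, one-sided)
z_β = 1.227 (for power = 0.89)
d = 0.31

n = 2 · ((2.326 + 1.227) / 0.31)²
n = 2 · (11.461)²
n ≈ 262.71
Round up to the next whole number: n = 263 per group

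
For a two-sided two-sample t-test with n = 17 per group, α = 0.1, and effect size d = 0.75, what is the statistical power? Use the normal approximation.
Power ≈ 0.71

Power calculation (two-sample t-test, normal approximation):
z_β = d · √(n/2) - z_{α/2}
z_β = 0.75 · √(17/2) - 1.645
z_β = 0.75 · 2.915 - 1.645
z_β = 0.542

Power = Φ(z_β) = Φ(0.542) ≈ 0.706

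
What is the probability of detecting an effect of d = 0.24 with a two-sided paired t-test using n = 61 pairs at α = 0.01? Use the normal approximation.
Power ≈ 0.24

Power calculation (paired t-test, normal approximation):
z_β = d · √n - z_{α/2}
z_β = 0.24 · √61 - 2.576
z_β = 0.24 · 7.810 - 2.576
z_β = -0.701

Power = Φ(z_β) = Φ(-0.701) ≈ 0.242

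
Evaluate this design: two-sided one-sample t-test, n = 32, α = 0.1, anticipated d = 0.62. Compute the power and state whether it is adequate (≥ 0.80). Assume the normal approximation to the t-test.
Power ≈ 0.97; the study is adequately powered (power ≥ 0.80)

Power calculation (one-sample t-test, normal approximation):
z_β = d · √n - z_{α/2}
z_β = 0.62 · √32 - 1.645
z_β = 0.62 · 5.657 - 1.645
z_β = 1.862

Power = Φ(z_β) = Φ(1.862) ≈ 0.969

Effect size d = 0.62 is medium by Cohen's convention (0.2/0.5/0.8).

Threshold: power ≥ 0.80 is conventionally adequate.
Power ≈ 0.97 → the study is adequately powered (power ≥ 0.80).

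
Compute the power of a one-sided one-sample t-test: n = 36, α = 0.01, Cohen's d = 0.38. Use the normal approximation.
Power ≈ 0.48

Power calculation (one-sample t-test, normal approximation):
z_β = d · √n - z_α
z_β = 0.38 · √36 - 2.326
z_β = 0.38 · 6.000 - 2.326
z_β = -0.046

Power = Φ(z_β) = Φ(-0.046) ≈ 0.482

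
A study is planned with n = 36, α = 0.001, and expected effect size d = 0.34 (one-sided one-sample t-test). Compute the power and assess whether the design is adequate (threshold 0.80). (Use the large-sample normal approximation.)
Power ≈ 0.15; the study is underpowered (power < 0.80)

Power calculation (one-sample t-test, normal approximation):
z_β = d · √n - z_α
z_β = 0.34 · √36 - 3.090
z_β = 0.34 · 6.000 - 3.090
z_β = -1.050

Power = Φ(z_β) = Φ(-1.050) ≈ 0.147

Effect size d = 0.34 is small by Cohen's convention (0.2/0.5/0.8).

Threshold: power ≥ 0.80 is conventionally adequate.
Power ≈ 0.15 → the study is underpowered (power < 0.80).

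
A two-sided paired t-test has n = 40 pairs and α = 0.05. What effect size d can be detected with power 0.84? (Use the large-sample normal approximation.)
d ≈ 0.47

Minimum detectable effect (paired t-test, normal approximation):
d = (z_{α/2} + z_β) / √n
d = (1.960 + 0.994) / √40
d = 2.954 / 6.325
d ≈ 0.47

By Cohen's convention (0.2 small / 0.5 medium / 0.8 large): small effect.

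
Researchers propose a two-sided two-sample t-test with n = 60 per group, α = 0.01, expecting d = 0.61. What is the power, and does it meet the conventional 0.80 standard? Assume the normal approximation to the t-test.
Power ≈ 0.78; the study is underpowered (power < 0.80)

Power calculation (two-sample t-test, normal approximation):
z_β = d · √(n/2) - z_{α/2}
z_β = 0.61 · √(60/2) - 2.576
z_β = 0.61 · 5.477 - 2.576
z_β = 0.765

Power = Φ(z_β) = Φ(0.765) ≈ 0.778

Effect size d = 0.61 is medium by Cohen's convention (0.2/0.5/0.8).

Threshold: power ≥ 0.80 is conventionally adequate.
Power ≈ 0.78 → the study is underpowered (power < 0.80).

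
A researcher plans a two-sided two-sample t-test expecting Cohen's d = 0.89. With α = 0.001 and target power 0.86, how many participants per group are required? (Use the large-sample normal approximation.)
n = 49 per group

Sample size formula (two-sample t-test, normal approximation):
n = 2 · ((z_{α/2} + z_β) / d)²

z_{α/2} = 3.291 (for α = 0.001, two-sided)
z_β = 1.080 (for power = 0.86)
d = 0.89

n = 2 · ((3.291 + 1.080) / 0.89)²
n = 2 · (4.911)²
n ≈ 48.24
Round up to the next whole number: n = 49 per group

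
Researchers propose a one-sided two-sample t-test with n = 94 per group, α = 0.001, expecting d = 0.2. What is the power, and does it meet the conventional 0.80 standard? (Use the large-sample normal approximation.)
Power ≈ 0.04; the study is underpowered (power < 0.80)

Power calculation (two-sample t-test, normal approximation):
z_β = d · √(n/2) - z_α
z_β = 0.2 · √(94/2) - 3.090
z_β = 0.2 · 6.856 - 3.090
z_β = -1.719

Power = Φ(z_β) = Φ(-1.719) ≈ 0.043

Effect size d = 0.2 is small by Cohen's convention (0.2/0.5/0.8).

Threshold: power ≥ 0.80 is conventionally adequate.
Power ≈ 0.04 → the study is underpowered (power < 0.80).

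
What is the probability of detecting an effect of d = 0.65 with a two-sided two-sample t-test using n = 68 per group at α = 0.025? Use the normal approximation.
Power ≈ 0.94

Power calculation (two-sample t-test, normal approximation):
z_β = d · √(n/2) - z_{α/2}
z_β = 0.65 · √(68/2) - 2.241
z_β = 0.65 · 5.831 - 2.241
z_β = 1.549

Power = Φ(z_β) = Φ(1.549) ≈ 0.939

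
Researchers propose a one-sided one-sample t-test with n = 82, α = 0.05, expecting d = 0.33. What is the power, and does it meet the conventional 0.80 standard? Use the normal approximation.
Power ≈ 0.91; the study is adequately powered (power ≥ 0.80)

Power calculation (one-sample t-test, normal approximation):
z_β = d · √n - z_α
z_β = 0.33 · √82 - 1.645
z_β = 0.33 · 9.055 - 1.645
z_β = 1.343

Power = Φ(z_β) = Φ(1.343) ≈ 0.910

Effect size d = 0.33 is small by Cohen's convention (0.2/0.5/0.8).

Threshold: power ≥ 0.80 is conventionally adequate.
Power ≈ 0.91 → the study is adequately powered (power ≥ 0.80).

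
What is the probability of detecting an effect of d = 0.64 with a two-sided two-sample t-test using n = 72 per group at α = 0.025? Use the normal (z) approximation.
Power ≈ 0.95

Power calculation (two-sample t-test, normal approximation):
z_β = d · √(n/2) - z_{α/2}
z_β = 0.64 · √(72/2) - 2.241
z_β = 0.64 · 6.000 - 2.241
z_β = 1.599

Power = Φ(z_β) = Φ(1.599) ≈ 0.945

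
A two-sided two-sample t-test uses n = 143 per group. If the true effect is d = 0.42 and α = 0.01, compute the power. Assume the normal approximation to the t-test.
Power ≈ 0.84

Power calculation (two-sample t-test, normal approximation):
z_β = d · √(n/2) - z_{α/2}
z_β = 0.42 · √(143/2) - 2.576
z_β = 0.42 · 8.456 - 2.576
z_β = 0.976

Power = Φ(z_β) = Φ(0.976) ≈ 0.835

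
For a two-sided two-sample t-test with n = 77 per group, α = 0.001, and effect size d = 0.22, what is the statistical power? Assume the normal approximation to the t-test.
Power ≈ 0.03

Power calculation (two-sample t-test, normal approximation):
z_β = d · √(n/2) - z_{α/2}
z_β = 0.22 · √(77/2) - 3.291
z_β = 0.22 · 6.205 - 3.291
z_β = -1.925

Power = Φ(z_β) = Φ(-1.925) ≈ 0.027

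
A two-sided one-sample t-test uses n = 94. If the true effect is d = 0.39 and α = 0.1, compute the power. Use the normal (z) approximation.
Power ≈ 0.98

Power calculation (one-sample t-test, normal approximation):
z_β = d · √n - z_{α/2}
z_β = 0.39 · √94 - 1.645
z_β = 0.39 · 9.695 - 1.645
z_β = 2.136

Power = Φ(z_β) = Φ(2.136) ≈ 0.984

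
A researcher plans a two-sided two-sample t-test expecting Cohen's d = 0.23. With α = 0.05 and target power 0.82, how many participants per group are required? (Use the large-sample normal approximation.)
n = 313 per group

Sample size formula (two-sample t-test, normal approximation):
n = 2 · ((z_{α/2} + z_β) / d)²

z_{α/2} = 1.960 (for α = 0.05, two-sided)
z_β = 0.915 (for power = 0.82)
d = 0.23

n = 2 · ((1.960 + 0.915) / 0.23)²
n = 2 · (12.500)²
n ≈ 312.50
Round up to the next whole number: n = 313 per group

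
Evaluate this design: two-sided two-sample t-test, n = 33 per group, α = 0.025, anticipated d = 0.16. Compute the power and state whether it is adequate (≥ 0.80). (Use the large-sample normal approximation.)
Power ≈ 0.06; the study is underpowered (power < 0.80)

Power calculation (two-sample t-test, normal approximation):
z_β = d · √(n/2) - z_{α/2}
z_β = 0.16 · √(33/2) - 2.241
z_β = 0.16 · 4.062 - 2.241
z_β = -1.591

Power = Φ(z_β) = Φ(-1.591) ≈ 0.056

Effect size d = 0.16 is very small by Cohen's convention (0.2/0.5/0.8).

Threshold: power ≥ 0.80 is conventionally adequate.
Power ≈ 0.06 → the study is underpowered (power < 0.80).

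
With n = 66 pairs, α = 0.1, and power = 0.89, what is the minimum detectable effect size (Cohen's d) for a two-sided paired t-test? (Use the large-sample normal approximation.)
d ≈ 0.35

Minimum detectable effect (paired t-test, normal approximation):
d = (z_{α/2} + z_β) / √n
d = (1.645 + 1.227) / √66
d = 2.871 / 8.124
d ≈ 0.35

By Cohen's convention (0.2 small / 0.5 medium / 0.8 large): small effect.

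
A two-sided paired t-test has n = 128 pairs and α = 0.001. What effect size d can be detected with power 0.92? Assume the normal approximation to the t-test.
d ≈ 0.42

Minimum detectable effect (paired t-test, normal approximation):
d = (z_{α/2} + z_β) / √n
d = (3.291 + 1.405) / √128
d = 4.696 / 11.314
d ≈ 0.42

By Cohen's convention (0.2 small / 0.5 medium / 0.8 large): small effect.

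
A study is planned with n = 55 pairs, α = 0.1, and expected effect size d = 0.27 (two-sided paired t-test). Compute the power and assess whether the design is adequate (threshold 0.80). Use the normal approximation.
Power ≈ 0.64; the study is underpowered (power < 0.80)

Power calculation (paired t-test, normal approximation):
z_β = d · √n - z_{α/2}
z_β = 0.27 · √55 - 1.645
z_β = 0.27 · 7.416 - 1.645
z_β = 0.358

Power = Φ(z_β) = Φ(0.358) ≈ 0.640

Effect size d = 0.27 is small by Cohen's convention (0.2/0.5/0.8).

Threshold: power ≥ 0.80 is conventionally adequate.
Power ≈ 0.64 → the study is underpowered (power < 0.80).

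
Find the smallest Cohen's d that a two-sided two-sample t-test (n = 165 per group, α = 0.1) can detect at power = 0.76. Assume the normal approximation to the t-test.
d ≈ 0.26

Minimum detectable effect (two-sample t-test, normal approximation):
d = (z_{α/2} + z_β) / √(n/2)
d = (1.645 + 0.706) / √(165/2)
d = 2.351 / 9.083
d ≈ 0.26

By Cohen's convention (0.2 small / 0.5 medium / 0.8 large): small effect.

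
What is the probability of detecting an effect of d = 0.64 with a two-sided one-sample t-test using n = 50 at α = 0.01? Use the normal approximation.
Power ≈ 0.97

Power calculation (one-sample t-test, normal approximation):
z_β = d · √n - z_{α/2}
z_β = 0.64 · √50 - 2.576
z_β = 0.64 · 7.071 - 2.576
z_β = 1.950

Power = Φ(z_β) = Φ(1.950) ≈ 0.974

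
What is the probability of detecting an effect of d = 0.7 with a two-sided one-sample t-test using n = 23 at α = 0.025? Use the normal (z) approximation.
Power ≈ 0.87

Power calculation (one-sample t-test, normal approximation):
z_β = d · √n - z_{α/2}
z_β = 0.7 · √23 - 2.241
z_β = 0.7 · 4.796 - 2.241
z_β = 1.116

Power = Φ(z_β) = Φ(1.116) ≈ 0.868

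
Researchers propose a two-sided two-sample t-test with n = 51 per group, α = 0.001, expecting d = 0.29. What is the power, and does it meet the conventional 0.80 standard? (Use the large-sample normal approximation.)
Power ≈ 0.03; the study is underpowered (power < 0.80)

Power calculation (two-sample t-test, normal approximation):
z_β = d · √(n/2) - z_{α/2}
z_β = 0.29 · √(51/2) - 3.291
z_β = 0.29 · 5.050 - 3.291
z_β = -1.826

Power = Φ(z_β) = Φ(-1.826) ≈ 0.034

Effect size d = 0.29 is small by Cohen's convention (0.2/0.5/0.8).

Threshold: power ≥ 0.80 is conventionally adequate.
Power ≈ 0.03 → the study is underpowered (power < 0.80).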